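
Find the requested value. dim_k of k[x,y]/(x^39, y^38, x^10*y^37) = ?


k[x,y]/I, I = (x^39, y^38, x^10*y^37)
Rect: 39x38=1482. Corner: (39-10)x(38-37)=29.
dim = 1482-29 = 1453


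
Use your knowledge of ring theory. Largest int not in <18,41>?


gcd(18,41)=1 => F=ab-a-b=18*41-18-41=738-59=679


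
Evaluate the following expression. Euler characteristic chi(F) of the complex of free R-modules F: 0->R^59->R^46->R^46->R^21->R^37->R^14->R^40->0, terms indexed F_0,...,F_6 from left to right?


chi = sum (-1)^i * rank:
(-1)^0*59=59
(-1)^1*46=-46
(-1)^2*46=46
(-1)^3*21=-21
(-1)^4*37=37
(-1)^5*14=-14
(-1)^6*40=40
chi=101


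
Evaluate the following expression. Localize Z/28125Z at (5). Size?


5-primary part: 28125=5^5*9
Size=5^5=3125


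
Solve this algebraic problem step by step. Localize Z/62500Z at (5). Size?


5-primary part: 62500=5^6*4
Size=5^6=15625


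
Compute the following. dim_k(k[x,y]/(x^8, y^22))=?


Basis: x^i*y^j, i<8, j<22
8*22=176


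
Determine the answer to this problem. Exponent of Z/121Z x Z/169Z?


Exponent = lcm of the cyclic orders; pairwise coprime => product.
11^2*13^2=121*169=20449


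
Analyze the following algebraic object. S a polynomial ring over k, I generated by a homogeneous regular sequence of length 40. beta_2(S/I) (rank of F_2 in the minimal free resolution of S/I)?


Regular sequence => Koszul complex is the minimal free resolution.
Syz_1 minimally generated by Koszul relations f_i*e_j - f_j*e_i (i<j): mu(Syz_1) = beta_2 = C(m,2) = m(m-1)/2
m=40
40*39/2 = 780


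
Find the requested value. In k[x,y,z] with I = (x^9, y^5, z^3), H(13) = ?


Need i<9, j<5, k<3 with i+j+k=13.
For each i, j ranges over max(0,13-i-2)..min(4,13-i):
  i=0: j in [11,4] -> 0
  i=1: j in [10,4] -> 0
  i=2: j in [9,4] -> 0
  i=3: j in [8,4] -> 0
  i=4: j in [7,4] -> 0
  i=5: j in [6,4] -> 0
  i=6: j in [5,4] -> 0
  i=7: j in [4,4] -> 1
  i=8: j in [3,4] -> 2
H(13) = 0+0+0+0+0+0+0+1+2 = 3


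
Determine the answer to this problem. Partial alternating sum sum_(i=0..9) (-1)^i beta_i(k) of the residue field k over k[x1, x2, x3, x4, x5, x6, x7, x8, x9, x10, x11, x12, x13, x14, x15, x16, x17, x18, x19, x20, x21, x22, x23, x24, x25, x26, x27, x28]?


Koszul resolution: beta_i(k)=C(n,i), n=28
sum_(i=0..p) (-1)^i C(n,i) = (-1)^p C(n-1,p)
(-1)^9*C(27,9) = (-1)^9*4686825 = -4686825


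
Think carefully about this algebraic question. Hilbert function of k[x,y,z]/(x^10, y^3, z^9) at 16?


Need i<10, j<3, k<9 with i+j+k=16.
For each i, j ranges over max(0,16-i-8)..min(2,16-i):
  i=0: j in [8,2] -> 0
  i=1: j in [7,2] -> 0
  i=2: j in [6,2] -> 0
  i=3: j in [5,2] -> 0
  i=4: j in [4,2] -> 0
  i=5: j in [3,2] -> 0
  i=6: j in [2,2] -> 1
  i=7: j in [1,2] -> 2
  i=8: j in [0,2] -> 3
  i=9: j in [0,2] -> 3
H(16) = 0+0+0+0+0+0+1+2+3+3 = 9


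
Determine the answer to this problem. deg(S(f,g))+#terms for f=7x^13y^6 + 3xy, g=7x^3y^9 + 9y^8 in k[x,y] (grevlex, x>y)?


LT(f)=7x^13y^6, LT(g)=7x^3y^9
lcm(LM)=x^13y^9
S(f,g) (scaled by 49 to clear denominators) = 7y^3*f - 7x^10*g = -63x^10y^8 + 21xy^4
2 terms, deg 18.
18+2=20


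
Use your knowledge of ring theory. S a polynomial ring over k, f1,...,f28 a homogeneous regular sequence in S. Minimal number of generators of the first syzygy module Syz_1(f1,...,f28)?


Regular sequence => Koszul complex is the minimal free resolution.
Syz_1 minimally generated by Koszul relations f_i*e_j - f_j*e_i (i<j): mu(Syz_1) = beta_2 = C(m,2) = m(m-1)/2
m=28
28*27/2 = 378


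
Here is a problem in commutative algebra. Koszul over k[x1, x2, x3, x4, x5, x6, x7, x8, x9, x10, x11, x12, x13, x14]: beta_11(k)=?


C(n,i)=C(14,11)=364


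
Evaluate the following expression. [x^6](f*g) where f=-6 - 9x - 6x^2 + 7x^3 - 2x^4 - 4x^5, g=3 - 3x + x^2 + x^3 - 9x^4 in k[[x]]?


[x^6] = sum a_i*b_j, i+j=6
  -6*-9=54
  7*1=7
  -2*1=-2
  -4*-3=12
Sum=71


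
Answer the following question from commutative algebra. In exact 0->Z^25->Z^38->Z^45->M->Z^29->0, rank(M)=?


Alt sum=0:
(-1)^0*25 + (-1)^1*38 + (-1)^2*45 + (-1)^3*? + (-1)^4*29=0
rank(M)=61


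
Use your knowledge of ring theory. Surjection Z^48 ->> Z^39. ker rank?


rank(ker) = 48-39 = 9


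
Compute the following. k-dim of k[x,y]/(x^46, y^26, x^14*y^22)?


k[x,y]/I, I = (x^46, y^26, x^14*y^22)
Rect: 46x26=1196. Corner: (46-14)x(26-22)=128.
dim = 1196-128 = 1068


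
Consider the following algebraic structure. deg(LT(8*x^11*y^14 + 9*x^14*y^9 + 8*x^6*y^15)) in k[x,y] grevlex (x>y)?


LT: 8*x^11*y^14
deg_x=11, deg_y=14
Total=11+14=25


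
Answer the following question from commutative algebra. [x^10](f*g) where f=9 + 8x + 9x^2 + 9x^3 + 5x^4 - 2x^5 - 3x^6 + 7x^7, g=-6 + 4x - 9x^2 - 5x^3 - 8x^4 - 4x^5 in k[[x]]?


[x^10] = sum a_i*b_j, i+j=10
  -2*-4=8
  -3*-8=24
  7*-5=-35
Sum=-3


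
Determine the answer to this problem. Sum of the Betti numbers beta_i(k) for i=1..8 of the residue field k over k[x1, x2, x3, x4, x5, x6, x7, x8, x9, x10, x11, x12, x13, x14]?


Koszul resolution: beta_i(k)=C(n,i), n=14
C(14,1)=14, C(14,2)=91, C(14,3)=364, C(14,4)=1001, C(14,5)=2002, C(14,6)=3003, C(14,7)=3432, C(14,8)=3003
Sum=12910


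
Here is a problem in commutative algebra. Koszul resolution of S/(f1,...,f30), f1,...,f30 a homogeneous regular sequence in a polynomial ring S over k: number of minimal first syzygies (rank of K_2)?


Regular sequence => Koszul complex is the minimal free resolution.
Syz_1 minimally generated by Koszul relations f_i*e_j - f_j*e_i (i<j): mu(Syz_1) = beta_2 = C(m,2) = m(m-1)/2
m=30
30*29/2 = 435


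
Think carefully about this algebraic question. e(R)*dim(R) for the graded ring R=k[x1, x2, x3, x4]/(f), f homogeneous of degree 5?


e(R)=deg(f)=5, dim(R)=4-1=3
e*dim=5*3=15


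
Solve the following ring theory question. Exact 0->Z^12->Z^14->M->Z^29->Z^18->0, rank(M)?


Alt sum=0:
(-1)^0*12 + (-1)^1*14 + (-1)^2*? + (-1)^3*29 + (-1)^4*18=0
rank(M)=13


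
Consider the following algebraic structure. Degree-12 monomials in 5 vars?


C(d+n-1,n-1)=C(16,4)=1820


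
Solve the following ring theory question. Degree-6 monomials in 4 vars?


C(d+n-1,n-1)=C(9,3)=84


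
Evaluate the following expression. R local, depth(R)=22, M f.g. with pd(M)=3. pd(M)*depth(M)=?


pd+depth=22
depth=22-3=19
pd*depth=3*19=57


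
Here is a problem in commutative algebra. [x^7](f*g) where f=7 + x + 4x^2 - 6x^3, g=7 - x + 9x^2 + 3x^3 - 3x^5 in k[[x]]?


[x^7] = sum a_i*b_j, i+j=7
  4*-3=-12
Sum=-12


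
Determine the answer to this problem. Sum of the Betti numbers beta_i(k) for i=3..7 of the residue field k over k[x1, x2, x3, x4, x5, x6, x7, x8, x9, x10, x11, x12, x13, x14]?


Koszul resolution: beta_i(k)=C(n,i), n=14
C(14,3)=364, C(14,4)=1001, C(14,5)=2002, C(14,6)=3003, C(14,7)=3432
Sum=9802


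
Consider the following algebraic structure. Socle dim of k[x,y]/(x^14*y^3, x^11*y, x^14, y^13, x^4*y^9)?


Socle = ann(m) = span of standard monomials u with x*u, y*u in I (staircase corners).
Redundant generators: x^14*y^3
Minimal generators: x^14, x^11*y, x^4*y^9, y^13
Corners: x^3y^12, x^10y^8, x^13
Socle dim=3


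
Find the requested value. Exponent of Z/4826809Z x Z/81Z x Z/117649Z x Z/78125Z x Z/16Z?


Exponent = lcm of the cyclic orders; pairwise coprime => product.
13^6*3^4*7^6*5^7*2^4=4826809*81*117649*78125*16=57496761769151250000


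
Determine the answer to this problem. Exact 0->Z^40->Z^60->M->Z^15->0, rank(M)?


Alt sum=0:
(-1)^0*40 + (-1)^1*60 + (-1)^2*? + (-1)^3*15=0
rank(M)=35


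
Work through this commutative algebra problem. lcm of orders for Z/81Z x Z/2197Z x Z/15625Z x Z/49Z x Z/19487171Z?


Exponent = lcm of the cyclic orders; pairwise coprime => product.
3^4*13^3*5^6*7^2*11^7=81*2197*15625*49*19487171=2655094468635984375


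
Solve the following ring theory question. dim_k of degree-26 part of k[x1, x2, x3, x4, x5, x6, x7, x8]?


C(d+n-1,n-1)=C(33,7)=4272048


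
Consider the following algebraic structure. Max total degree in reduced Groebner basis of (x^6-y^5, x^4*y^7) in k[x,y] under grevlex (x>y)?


LT(f1)=x^6, LT(f2)=x^4y^7, lcm=x^6y^7
S(f1,f2) = y^7*f1 - x^2*f2 = -y^12
Reduced GB = {f1, f2, y^12}; degrees 6, 11, 12
Max = 12


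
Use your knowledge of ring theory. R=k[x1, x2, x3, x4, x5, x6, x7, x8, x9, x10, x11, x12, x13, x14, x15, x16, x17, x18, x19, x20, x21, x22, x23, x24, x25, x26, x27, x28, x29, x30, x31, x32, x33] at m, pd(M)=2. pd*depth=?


pd+depth=33
depth=33-2=31
pd*depth=2*31=62


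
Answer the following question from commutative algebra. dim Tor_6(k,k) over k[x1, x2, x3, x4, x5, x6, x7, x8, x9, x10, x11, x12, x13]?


Koszul: C(n,i)=C(13,6)=1716


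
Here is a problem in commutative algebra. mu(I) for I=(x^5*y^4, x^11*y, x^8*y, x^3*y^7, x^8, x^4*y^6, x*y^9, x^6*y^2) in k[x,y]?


Remove redundant (divisible by others).
x^11*y redundant.
x^8*y redundant.
Min: x^8, x^6*y^2, x^5*y^4, x^4*y^6, x^3*y^7, x*y^9
Count=6


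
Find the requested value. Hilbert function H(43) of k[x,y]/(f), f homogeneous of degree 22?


H(t)=d for t>=d-1.
d=22, t=43
H(43)=22


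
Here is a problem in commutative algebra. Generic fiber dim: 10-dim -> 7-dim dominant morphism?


dim(fiber)=dim(X)-dim(Y)=10-7=3


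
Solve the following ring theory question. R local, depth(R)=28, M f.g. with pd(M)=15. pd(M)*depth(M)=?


pd+depth=28
depth=28-15=13
pd*depth=15*13=195


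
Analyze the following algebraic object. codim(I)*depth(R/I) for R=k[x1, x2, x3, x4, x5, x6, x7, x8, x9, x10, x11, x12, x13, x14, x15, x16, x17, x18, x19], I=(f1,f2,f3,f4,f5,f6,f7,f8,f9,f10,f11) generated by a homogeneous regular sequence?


codim=11, depth=dim(R/I)=19-11=8
Product=11*8=88


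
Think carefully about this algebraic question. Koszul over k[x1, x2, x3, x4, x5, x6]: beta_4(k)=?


C(n,i)=C(6,4)=15


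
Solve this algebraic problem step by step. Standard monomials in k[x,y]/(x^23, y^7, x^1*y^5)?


k[x,y]/I, I = (x^23, y^7, x^1*y^5)
Rect: 23x7=161. Corner: (23-1)x(7-5)=44.
dim = 161-44 = 117


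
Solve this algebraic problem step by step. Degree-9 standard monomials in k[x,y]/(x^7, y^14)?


k[x,y], I = (x^7, y^14), d = 9
Need i < 7 and d-i < 14.
Range: 0 <= i <= 6.
H(9) = 7


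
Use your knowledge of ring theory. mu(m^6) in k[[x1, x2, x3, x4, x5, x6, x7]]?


C(n+d-1,d)=C(12,6)=924


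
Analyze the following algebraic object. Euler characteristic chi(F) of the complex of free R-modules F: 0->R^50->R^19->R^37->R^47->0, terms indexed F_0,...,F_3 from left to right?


chi = sum (-1)^i * rank:
(-1)^0*50=50
(-1)^1*19=-19
(-1)^2*37=37
(-1)^3*47=-47
chi=21


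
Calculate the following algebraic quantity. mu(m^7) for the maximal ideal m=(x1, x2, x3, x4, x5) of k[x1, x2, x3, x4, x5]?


Graded Nakayama: mu(m^d) = dim_k (m^d/m^(d+1)) = #degree-7 monomials in 5 vars
C(n+d-1,d)=C(11,7)=330


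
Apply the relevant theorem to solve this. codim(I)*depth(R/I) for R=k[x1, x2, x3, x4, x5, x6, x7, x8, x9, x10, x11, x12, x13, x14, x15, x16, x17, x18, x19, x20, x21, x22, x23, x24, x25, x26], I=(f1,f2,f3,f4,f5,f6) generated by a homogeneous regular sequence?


codim=6, depth=dim(R/I)=26-6=20
Product=6*20=120


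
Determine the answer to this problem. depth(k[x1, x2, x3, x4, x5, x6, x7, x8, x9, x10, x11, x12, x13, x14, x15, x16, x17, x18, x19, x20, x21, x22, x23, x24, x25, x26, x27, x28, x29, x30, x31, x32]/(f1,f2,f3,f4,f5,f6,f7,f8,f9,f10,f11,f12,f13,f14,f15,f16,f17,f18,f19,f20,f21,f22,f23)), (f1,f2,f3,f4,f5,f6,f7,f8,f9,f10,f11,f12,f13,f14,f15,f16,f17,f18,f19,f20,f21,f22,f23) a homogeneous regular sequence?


depth(R)=32
depth(R/I)=32-23=9


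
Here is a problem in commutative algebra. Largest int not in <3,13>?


gcd(3,13)=1 => F=ab-a-b=3*13-3-13=39-16=23


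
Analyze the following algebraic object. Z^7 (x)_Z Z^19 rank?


rank(M(x)N) = rank(M)*rank(N)
7*19 = 133


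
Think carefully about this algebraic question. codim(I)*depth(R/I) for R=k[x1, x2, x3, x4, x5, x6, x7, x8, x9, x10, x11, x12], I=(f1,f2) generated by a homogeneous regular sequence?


codim=2, depth=dim(R/I)=12-2=10
Product=2*10=20


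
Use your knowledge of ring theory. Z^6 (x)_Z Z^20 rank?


rank(M(x)N) = rank(M)*rank(N)
6*20 = 120


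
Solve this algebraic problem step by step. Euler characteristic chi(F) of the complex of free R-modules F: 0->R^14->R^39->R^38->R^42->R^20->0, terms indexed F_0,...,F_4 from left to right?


chi = sum (-1)^i * rank:
(-1)^0*14=14
(-1)^1*39=-39
(-1)^2*38=38
(-1)^3*42=-42
(-1)^4*20=20
chi=-9


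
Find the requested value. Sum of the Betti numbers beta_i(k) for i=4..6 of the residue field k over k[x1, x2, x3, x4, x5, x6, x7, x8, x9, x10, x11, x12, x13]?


Koszul resolution: beta_i(k)=C(n,i), n=13
C(13,4)=715, C(13,5)=1287, C(13,6)=1716
Sum=3718


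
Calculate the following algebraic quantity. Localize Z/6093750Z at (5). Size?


5-primary part: 6093750=5^7*78
Size=5^7=78125


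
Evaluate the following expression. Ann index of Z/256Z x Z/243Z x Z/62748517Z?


Exponent = lcm of the cyclic orders; pairwise coprime => product.
2^8*3^5*13^7=256*243*62748517=3903459745536


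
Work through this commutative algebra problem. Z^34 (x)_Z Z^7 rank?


rank(M(x)N) = rank(M)*rank(N)
34*7 = 238


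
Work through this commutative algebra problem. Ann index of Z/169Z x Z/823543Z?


Exponent = lcm of the cyclic orders; pairwise coprime => product.
13^2*7^7=169*823543=139178767


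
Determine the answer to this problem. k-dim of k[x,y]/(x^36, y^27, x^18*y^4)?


k[x,y]/I, I = (x^36, y^27, x^18*y^4)
Rect: 36x27=972. Corner: (36-18)x(27-4)=414.
dim = 972-414 = 558


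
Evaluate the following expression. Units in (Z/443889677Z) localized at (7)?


Local ring = Z/40353607Z.
phi(40353607) = 7^8*(7-1) = 34588806


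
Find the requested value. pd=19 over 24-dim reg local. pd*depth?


pd+depth=24
depth=24-19=5
pd*depth=19*5=95


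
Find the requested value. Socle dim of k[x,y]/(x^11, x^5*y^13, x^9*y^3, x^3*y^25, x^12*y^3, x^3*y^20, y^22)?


Socle = ann(m) = span of standard monomials u with x*u, y*u in I (staircase corners).
Redundant generators: x^12*y^3, x^3*y^25
Minimal generators: x^11, x^9*y^3, x^5*y^13, x^3*y^20, y^22
Corners: x^2y^21, x^4y^19, x^8y^12, x^10y^2
Socle dim=4


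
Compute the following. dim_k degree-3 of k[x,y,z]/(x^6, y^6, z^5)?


Need i<6, j<6, k<5 with i+j+k=3.
For each i, j ranges over max(0,3-i-4)..min(5,3-i):
  i=0: j in [0,3] -> 4
  i=1: j in [0,2] -> 3
  i=2: j in [0,1] -> 2
  i=3: j in [0,0] -> 1
H(3) = 4+3+2+1 = 10


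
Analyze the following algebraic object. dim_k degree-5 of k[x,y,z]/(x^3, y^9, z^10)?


Need i<3, j<9, k<10 with i+j+k=5.
For each i, j ranges over max(0,5-i-9)..min(8,5-i):
  i=0: j in [0,5] -> 6
  i=1: j in [0,4] -> 5
  i=2: j in [0,3] -> 4
H(5) = 6+5+4 = 15


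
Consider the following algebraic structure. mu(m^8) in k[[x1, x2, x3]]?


C(n+d-1,d)=C(10,8)=45


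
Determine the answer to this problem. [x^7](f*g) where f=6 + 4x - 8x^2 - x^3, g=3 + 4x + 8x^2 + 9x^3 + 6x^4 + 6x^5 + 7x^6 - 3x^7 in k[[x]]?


[x^7] = sum a_i*b_j, i+j=7
  6*-3=-18
  4*7=28
  -8*6=-48
  -1*6=-6
Sum=-44


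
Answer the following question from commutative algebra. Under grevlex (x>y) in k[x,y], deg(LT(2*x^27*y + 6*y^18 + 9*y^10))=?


LT: 2*x^27*y
deg_x=27, deg_y=1
Total=27+1=28


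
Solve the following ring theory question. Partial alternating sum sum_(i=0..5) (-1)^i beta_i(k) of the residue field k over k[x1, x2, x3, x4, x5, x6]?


Koszul resolution: beta_i(k)=C(n,i), n=6
sum_(i=0..p) (-1)^i C(n,i) = (-1)^p C(n-1,p)
(-1)^5*C(5,5) = (-1)^5*1 = -1


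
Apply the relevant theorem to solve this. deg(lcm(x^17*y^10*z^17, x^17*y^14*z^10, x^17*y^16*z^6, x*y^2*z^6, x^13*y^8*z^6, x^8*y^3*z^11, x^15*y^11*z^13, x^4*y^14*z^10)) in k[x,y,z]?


lcm = componentwise max:
x: max(17,17,17,1,13,8,15,4)=17
y: max(10,14,16,2,8,3,11,14)=16
z: max(17,10,6,6,6,11,13,10)=17
Total=17+16+17=50


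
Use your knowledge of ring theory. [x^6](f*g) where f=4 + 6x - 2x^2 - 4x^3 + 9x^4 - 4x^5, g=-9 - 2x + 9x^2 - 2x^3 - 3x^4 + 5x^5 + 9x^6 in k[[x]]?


[x^6] = sum a_i*b_j, i+j=6
  4*9=36
  6*5=30
  -2*-3=6
  -4*-2=8
  9*9=81
  -4*-2=8
Sum=169


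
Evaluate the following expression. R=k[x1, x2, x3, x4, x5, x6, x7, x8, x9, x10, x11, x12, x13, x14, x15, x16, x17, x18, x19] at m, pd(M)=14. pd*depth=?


pd+depth=19
depth=19-14=5
pd*depth=14*5=70


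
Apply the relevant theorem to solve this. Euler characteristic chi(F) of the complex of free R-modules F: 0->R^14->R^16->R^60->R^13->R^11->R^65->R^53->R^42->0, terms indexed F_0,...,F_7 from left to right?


chi = sum (-1)^i * rank:
(-1)^0*14=14
(-1)^1*16=-16
(-1)^2*60=60
(-1)^3*13=-13
(-1)^4*11=11
(-1)^5*65=-65
(-1)^6*53=53
(-1)^7*42=-42
chi=2


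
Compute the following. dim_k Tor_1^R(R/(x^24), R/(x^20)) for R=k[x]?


Tor_1(R/I,R/J)=(I cap J)/IJ=(x^24)/(x^44)
dim=44-24=min(24,20)=20


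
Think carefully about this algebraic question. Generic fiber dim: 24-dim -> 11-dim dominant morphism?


dim(fiber)=dim(X)-dim(Y)=24-11=13


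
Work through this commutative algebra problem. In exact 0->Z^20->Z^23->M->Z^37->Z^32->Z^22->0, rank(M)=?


Alt sum=0:
(-1)^0*20 + (-1)^1*23 + (-1)^2*? + (-1)^3*37 + (-1)^4*32 + (-1)^5*22=0
rank(M)=30


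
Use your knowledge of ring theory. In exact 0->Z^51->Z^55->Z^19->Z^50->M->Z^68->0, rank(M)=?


Alt sum=0:
(-1)^0*51 + (-1)^1*55 + (-1)^2*19 + (-1)^3*50 + (-1)^4*? + (-1)^5*68=0
rank(M)=103


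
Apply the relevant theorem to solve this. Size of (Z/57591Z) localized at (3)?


3-primary part: 57591=3^6*79
Size=3^6=729


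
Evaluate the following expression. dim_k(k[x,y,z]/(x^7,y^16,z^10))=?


Basis: x^iy^jz^k, i<7,j<16,k<10
7*16*10=1120


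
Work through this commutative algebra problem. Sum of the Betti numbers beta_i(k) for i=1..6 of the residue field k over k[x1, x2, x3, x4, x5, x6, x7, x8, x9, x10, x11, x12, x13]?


Koszul resolution: beta_i(k)=C(n,i), n=13
C(13,1)=13, C(13,2)=78, C(13,3)=286, C(13,4)=715, C(13,5)=1287, C(13,6)=1716
Sum=4095


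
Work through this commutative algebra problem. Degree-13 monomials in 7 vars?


C(d+n-1,n-1)=C(19,6)=27132


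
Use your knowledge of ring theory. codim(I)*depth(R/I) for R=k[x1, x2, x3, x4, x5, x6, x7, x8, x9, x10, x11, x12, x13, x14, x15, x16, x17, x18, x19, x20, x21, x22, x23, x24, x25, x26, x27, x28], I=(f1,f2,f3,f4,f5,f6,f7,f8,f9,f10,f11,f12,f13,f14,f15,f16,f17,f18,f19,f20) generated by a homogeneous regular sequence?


codim=20, depth=dim(R/I)=28-20=8
Product=20*8=160


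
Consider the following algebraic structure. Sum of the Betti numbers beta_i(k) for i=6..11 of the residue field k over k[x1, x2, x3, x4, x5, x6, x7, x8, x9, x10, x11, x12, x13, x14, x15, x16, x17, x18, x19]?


Koszul resolution: beta_i(k)=C(n,i), n=19
C(19,6)=27132, C(19,7)=50388, C(19,8)=75582, C(19,9)=92378, C(19,10)=92378, C(19,11)=75582
Sum=413440


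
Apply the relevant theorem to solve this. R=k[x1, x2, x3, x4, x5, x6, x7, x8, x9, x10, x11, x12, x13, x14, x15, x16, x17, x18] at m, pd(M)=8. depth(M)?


pd+depth=depth(R)=18
depth=18-8=10


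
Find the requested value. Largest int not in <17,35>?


gcd(17,35)=1 => F=ab-a-b=17*35-17-35=595-52=543


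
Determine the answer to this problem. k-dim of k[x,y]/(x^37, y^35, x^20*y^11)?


k[x,y]/I, I = (x^37, y^35, x^20*y^11)
Rect: 37x35=1295. Corner: (37-20)x(35-11)=408.
dim = 1295-408 = 887


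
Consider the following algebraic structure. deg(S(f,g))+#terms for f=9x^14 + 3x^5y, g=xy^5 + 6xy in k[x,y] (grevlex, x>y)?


LT(f)=9x^14, LT(g)=xy^5
lcm(LM)=x^14y^5
S(f,g) (scaled by 9 to clear denominators) = y^5*f - 9x^13*g = -54x^14y + 3x^5y^6
2 terms, deg 15.
15+2=17


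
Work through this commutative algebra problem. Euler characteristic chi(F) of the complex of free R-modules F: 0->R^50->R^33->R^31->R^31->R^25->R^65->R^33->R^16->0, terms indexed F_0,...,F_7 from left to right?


chi = sum (-1)^i * rank:
(-1)^0*50=50
(-1)^1*33=-33
(-1)^2*31=31
(-1)^3*31=-31
(-1)^4*25=25
(-1)^5*65=-65
(-1)^6*33=33
(-1)^7*16=-16
chi=-6


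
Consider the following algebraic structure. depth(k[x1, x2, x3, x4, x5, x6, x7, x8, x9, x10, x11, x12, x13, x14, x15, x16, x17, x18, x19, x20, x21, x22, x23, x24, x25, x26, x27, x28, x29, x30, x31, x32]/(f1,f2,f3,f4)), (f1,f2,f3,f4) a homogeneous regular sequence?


depth(R)=32
depth(R/I)=32-4=28


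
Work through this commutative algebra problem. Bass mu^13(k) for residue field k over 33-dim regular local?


C(n,i)=C(33,13)=573166440


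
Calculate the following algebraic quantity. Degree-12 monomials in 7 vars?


C(d+n-1,n-1)=C(18,6)=18564


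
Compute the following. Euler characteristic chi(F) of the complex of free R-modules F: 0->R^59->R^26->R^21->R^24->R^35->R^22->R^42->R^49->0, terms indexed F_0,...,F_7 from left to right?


chi = sum (-1)^i * rank:
(-1)^0*59=59
(-1)^1*26=-26
(-1)^2*21=21
(-1)^3*24=-24
(-1)^4*35=35
(-1)^5*22=-22
(-1)^6*42=42
(-1)^7*49=-49
chi=36


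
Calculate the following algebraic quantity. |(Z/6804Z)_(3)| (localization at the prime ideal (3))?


3-primary part: 6804=3^5*28
Size=3^5=243


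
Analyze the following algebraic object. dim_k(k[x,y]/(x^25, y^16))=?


Basis: x^i*y^j, i<25, j<16
25*16=400


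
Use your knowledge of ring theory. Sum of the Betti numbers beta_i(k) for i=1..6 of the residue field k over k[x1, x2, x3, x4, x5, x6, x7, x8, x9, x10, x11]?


Koszul resolution: beta_i(k)=C(n,i), n=11
C(11,1)=11, C(11,2)=55, C(11,3)=165, C(11,4)=330, C(11,5)=462, C(11,6)=462
Sum=1485


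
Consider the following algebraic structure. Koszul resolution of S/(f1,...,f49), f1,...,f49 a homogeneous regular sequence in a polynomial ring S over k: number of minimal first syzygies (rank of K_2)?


Regular sequence => Koszul complex is the minimal free resolution.
Syz_1 minimally generated by Koszul relations f_i*e_j - f_j*e_i (i<j): mu(Syz_1) = beta_2 = C(m,2) = m(m-1)/2
m=49
49*48/2 = 1176


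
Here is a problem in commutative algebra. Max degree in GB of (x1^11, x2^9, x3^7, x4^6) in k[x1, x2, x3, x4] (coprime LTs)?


Pure powers, coprime LTs => already GB.
Degrees: 11, 9, 7, 6
Max=11


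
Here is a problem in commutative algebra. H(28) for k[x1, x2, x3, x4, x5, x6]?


C(d+n-1,n-1)=C(33,5)=237336


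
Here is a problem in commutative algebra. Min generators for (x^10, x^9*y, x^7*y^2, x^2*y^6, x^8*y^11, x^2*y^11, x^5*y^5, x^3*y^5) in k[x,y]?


Remove redundant (divisible by others).
x^2*y^11 redundant.
x^5*y^5 redundant.
x^8*y^11 redundant.
Min: x^10, x^9*y, x^7*y^2, x^3*y^5, x^2*y^6
Count=5


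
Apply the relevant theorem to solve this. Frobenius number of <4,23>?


gcd(4,23)=1 => F=ab-a-b=4*23-4-23=92-27=65


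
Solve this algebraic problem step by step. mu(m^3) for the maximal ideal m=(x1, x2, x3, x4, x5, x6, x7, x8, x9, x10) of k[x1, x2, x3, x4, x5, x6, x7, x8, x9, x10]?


Graded Nakayama: mu(m^d) = dim_k (m^d/m^(d+1)) = #degree-3 monomials in 10 vars
C(n+d-1,d)=C(12,3)=220


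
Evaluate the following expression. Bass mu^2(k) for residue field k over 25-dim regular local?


C(n,i)=C(25,2)=300


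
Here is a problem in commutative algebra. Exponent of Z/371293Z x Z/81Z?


Exponent = lcm of the cyclic orders; pairwise coprime => product.
13^5*3^4=371293*81=30074733


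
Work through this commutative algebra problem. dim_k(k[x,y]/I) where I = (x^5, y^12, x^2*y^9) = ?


k[x,y]/I, I = (x^5, y^12, x^2*y^9)
Rect: 5x12=60. Corner: (5-2)x(12-9)=9.
dim = 60-9 = 51


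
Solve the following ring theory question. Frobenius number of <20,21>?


gcd(20,21)=1 => F=ab-a-b=20*21-20-21=420-41=379


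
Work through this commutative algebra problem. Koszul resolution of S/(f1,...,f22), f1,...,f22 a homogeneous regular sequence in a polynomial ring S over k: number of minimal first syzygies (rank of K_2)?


Regular sequence => Koszul complex is the minimal free resolution.
Syz_1 minimally generated by Koszul relations f_i*e_j - f_j*e_i (i<j): mu(Syz_1) = beta_2 = C(m,2) = m(m-1)/2
m=22
22*21/2 = 231


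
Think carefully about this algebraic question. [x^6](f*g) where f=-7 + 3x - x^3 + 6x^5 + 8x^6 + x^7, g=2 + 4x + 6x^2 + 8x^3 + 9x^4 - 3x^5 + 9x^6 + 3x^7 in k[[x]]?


[x^6] = sum a_i*b_j, i+j=6
  -7*9=-63
  3*-3=-9
  -1*8=-8
  6*4=24
  8*2=16
Sum=-40


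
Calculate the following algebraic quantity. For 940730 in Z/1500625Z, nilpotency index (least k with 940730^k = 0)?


940730^k mod 1500625:
k=1: 940730
k=2: 347900
k=3: 1157625
k=4: 0
First zero at k = 4


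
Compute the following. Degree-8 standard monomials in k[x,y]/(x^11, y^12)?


k[x,y], I = (x^11, y^12), d = 8
Need i < 11 and d-i < 12.
Range: 0 <= i <= 8.
H(8) = 9


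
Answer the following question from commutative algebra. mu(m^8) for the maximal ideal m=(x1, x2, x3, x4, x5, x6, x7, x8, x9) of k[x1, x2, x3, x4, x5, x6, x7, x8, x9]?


Graded Nakayama: mu(m^d) = dim_k (m^d/m^(d+1)) = #degree-8 monomials in 9 vars
C(n+d-1,d)=C(16,8)=12870


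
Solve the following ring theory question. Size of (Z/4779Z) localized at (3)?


3-primary part: 4779=3^4*59
Size=3^4=81


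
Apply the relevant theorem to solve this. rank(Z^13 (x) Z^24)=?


rank(M(x)N) = rank(M)*rank(N)
13*24 = 312


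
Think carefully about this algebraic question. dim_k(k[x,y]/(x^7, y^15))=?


Basis: x^i*y^j, i<7, j<15
7*15=105


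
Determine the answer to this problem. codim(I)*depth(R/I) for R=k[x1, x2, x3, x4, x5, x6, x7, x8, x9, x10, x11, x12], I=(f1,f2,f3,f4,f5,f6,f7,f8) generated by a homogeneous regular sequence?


codim=8, depth=dim(R/I)=12-8=4
Product=8*4=32


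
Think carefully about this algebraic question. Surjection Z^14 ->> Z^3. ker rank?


rank(ker) = 14-3 = 11


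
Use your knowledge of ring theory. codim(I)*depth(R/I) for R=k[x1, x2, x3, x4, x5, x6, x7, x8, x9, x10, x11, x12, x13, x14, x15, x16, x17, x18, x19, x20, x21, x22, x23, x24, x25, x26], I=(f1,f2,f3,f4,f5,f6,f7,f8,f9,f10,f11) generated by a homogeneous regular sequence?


codim=11, depth=dim(R/I)=26-11=15
Product=11*15=165


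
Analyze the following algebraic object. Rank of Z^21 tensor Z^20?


rank(M(x)N) = rank(M)*rank(N)
21*20 = 420


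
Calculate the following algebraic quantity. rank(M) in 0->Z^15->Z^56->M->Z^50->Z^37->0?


Alt sum=0:
(-1)^0*15 + (-1)^1*56 + (-1)^2*? + (-1)^3*50 + (-1)^4*37=0
rank(M)=54


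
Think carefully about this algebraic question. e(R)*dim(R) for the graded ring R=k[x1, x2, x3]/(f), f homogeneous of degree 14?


e(R)=deg(f)=14, dim(R)=3-1=2
e*dim=14*2=28


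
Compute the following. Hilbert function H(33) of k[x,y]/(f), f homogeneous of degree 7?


H(t)=d for t>=d-1.
d=7, t=33
H(33)=7


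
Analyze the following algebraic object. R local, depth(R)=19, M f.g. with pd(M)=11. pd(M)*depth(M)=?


pd+depth=19
depth=19-11=8
pd*depth=11*8=88


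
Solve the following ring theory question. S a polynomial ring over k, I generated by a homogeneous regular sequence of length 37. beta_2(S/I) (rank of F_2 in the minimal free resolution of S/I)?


Regular sequence => Koszul complex is the minimal free resolution.
Syz_1 minimally generated by Koszul relations f_i*e_j - f_j*e_i (i<j): mu(Syz_1) = beta_2 = C(m,2) = m(m-1)/2
m=37
37*36/2 = 666


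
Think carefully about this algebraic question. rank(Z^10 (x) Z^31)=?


rank(M(x)N) = rank(M)*rank(N)
10*31 = 310


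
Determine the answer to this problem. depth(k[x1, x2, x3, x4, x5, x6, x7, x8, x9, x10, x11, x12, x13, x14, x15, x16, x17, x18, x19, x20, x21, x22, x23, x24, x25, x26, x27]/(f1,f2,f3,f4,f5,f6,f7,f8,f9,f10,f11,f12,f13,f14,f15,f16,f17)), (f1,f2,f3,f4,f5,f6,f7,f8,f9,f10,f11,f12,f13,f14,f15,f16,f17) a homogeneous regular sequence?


depth(R)=27
depth(R/I)=27-17=10


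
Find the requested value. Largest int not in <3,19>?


gcd(3,19)=1 => F=ab-a-b=3*19-3-19=57-22=35


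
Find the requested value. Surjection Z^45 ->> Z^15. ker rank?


rank(ker) = 45-15 = 30


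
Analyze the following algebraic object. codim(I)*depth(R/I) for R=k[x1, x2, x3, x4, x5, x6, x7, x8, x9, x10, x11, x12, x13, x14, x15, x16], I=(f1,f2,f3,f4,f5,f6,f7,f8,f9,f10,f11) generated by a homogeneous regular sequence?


codim=11, depth=dim(R/I)=16-11=5
Product=11*5=55


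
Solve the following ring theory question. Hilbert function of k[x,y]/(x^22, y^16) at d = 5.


k[x,y], I = (x^22, y^16), d = 5
Need i < 22 and d-i < 16.
Range: 0 <= i <= 5.
H(5) = 6


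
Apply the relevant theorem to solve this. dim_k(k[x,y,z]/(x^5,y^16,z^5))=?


Basis: x^iy^jz^k, i<5,j<16,k<5
5*16*5=400


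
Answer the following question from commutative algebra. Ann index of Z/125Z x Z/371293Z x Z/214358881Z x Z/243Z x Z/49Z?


Exponent = lcm of the cyclic orders; pairwise coprime => product.
5^3*13^5*11^8*3^5*7^2=125*371293*214358881*243*49=118459694812663078875


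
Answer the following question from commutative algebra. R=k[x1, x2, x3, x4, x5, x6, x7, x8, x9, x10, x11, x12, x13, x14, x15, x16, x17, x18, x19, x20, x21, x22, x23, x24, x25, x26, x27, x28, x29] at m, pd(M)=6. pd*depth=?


pd+depth=29
depth=29-6=23
pd*depth=6*23=138


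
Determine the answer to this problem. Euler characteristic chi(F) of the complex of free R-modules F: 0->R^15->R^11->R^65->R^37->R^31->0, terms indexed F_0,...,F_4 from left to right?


chi = sum (-1)^i * rank:
(-1)^0*15=15
(-1)^1*11=-11
(-1)^2*65=65
(-1)^3*37=-37
(-1)^4*31=31
chi=63


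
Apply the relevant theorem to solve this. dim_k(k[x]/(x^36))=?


Basis: 1,x,...,x^35
dim=36


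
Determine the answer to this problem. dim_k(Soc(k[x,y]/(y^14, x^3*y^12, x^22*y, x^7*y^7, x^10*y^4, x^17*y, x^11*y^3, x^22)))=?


Socle = ann(m) = span of standard monomials u with x*u, y*u in I (staircase corners).
Redundant generators: x^22*y
Minimal generators: x^22, x^17*y, x^11*y^3, x^10*y^4, x^7*y^7, x^3*y^12, y^14
Corners: x^2y^13, x^6y^11, x^9y^6, x^10y^3, x^16y^2, x^21
Socle dim=6


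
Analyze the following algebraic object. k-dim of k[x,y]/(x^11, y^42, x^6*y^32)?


k[x,y]/I, I = (x^11, y^42, x^6*y^32)
Rect: 11x42=462. Corner: (11-6)x(42-32)=50.
dim = 462-50 = 412


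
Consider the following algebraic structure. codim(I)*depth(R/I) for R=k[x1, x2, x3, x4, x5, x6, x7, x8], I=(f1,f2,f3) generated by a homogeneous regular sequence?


codim=3, depth=dim(R/I)=8-3=5
Product=3*5=15


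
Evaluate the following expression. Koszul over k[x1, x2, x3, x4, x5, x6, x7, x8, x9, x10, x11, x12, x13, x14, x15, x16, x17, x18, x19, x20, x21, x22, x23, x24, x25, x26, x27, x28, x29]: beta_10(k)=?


C(n,i)=C(29,10)=20030010


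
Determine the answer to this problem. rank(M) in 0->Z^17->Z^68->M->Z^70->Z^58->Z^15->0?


Alt sum=0:
(-1)^0*17 + (-1)^1*68 + (-1)^2*? + (-1)^3*70 + (-1)^4*58 + (-1)^5*15=0
rank(M)=78


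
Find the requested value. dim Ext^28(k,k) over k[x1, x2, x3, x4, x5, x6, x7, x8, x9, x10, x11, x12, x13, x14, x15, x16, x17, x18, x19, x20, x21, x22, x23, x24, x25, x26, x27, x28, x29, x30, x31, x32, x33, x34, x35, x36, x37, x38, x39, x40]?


C(n,i)=C(40,28)=5586853480


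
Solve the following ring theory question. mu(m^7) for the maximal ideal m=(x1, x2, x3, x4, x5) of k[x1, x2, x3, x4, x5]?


Graded Nakayama: mu(m^d) = dim_k (m^d/m^(d+1)) = #degree-7 monomials in 5 vars
C(n+d-1,d)=C(11,7)=330


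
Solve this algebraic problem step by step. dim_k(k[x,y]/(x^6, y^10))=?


Basis: x^i*y^j, i<6, j<10
6*10=60


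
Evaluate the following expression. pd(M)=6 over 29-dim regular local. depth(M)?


pd+depth=depth(R)=29
depth=29-6=23


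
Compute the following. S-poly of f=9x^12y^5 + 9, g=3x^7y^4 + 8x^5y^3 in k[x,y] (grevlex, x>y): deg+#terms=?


LT(f)=9x^12y^5, LT(g)=3x^7y^4
lcm(LM)=x^12y^5
S(f,g) (scaled by 27 to clear denominators) = 3*f - 9x^5y*g = -72x^10y^4 + 27
2 terms, deg 14.
14+2=16


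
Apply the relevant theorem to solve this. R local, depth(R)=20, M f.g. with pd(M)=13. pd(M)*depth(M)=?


pd+depth=20
depth=20-13=7
pd*depth=13*7=91


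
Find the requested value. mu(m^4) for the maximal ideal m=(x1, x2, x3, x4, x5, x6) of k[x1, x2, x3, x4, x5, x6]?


Graded Nakayama: mu(m^d) = dim_k (m^d/m^(d+1)) = #degree-4 monomials in 6 vars
C(n+d-1,d)=C(9,4)=126


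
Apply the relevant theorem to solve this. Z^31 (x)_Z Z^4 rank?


rank(M(x)N) = rank(M)*rank(N)
31*4 = 124


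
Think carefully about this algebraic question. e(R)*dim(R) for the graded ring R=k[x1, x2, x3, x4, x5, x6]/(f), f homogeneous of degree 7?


e(R)=deg(f)=7, dim(R)=6-1=5
e*dim=7*5=35


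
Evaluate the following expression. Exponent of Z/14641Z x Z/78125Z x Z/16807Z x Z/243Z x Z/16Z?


Exponent = lcm of the cyclic orders; pairwise coprime => product.
11^4*5^7*7^5*3^5*2^4=14641*78125*16807*243*16=74744153426250000


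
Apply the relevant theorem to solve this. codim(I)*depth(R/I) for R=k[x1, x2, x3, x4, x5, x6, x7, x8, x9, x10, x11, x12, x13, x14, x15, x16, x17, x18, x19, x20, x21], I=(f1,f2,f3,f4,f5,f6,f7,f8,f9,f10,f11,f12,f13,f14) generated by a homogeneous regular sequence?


codim=14, depth=dim(R/I)=21-14=7
Product=14*7=98


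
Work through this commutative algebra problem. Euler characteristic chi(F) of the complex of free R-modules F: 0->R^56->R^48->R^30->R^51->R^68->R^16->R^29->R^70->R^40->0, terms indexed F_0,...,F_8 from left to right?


chi = sum (-1)^i * rank:
(-1)^0*56=56
(-1)^1*48=-48
(-1)^2*30=30
(-1)^3*51=-51
(-1)^4*68=68
(-1)^5*16=-16
(-1)^6*29=29
(-1)^7*70=-70
(-1)^8*40=40
chi=38


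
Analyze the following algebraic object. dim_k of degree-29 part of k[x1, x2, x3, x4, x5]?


C(d+n-1,n-1)=C(33,4)=40920


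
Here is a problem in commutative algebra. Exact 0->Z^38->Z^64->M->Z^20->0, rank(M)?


Alt sum=0:
(-1)^0*38 + (-1)^1*64 + (-1)^2*? + (-1)^3*20=0
rank(M)=46


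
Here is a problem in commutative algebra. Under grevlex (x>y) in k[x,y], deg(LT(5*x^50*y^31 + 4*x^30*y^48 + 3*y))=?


LT: 5*x^50*y^31
deg_x=50, deg_y=31
Total=50+31=81


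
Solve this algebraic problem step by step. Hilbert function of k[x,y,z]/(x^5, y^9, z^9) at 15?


Need i<5, j<9, k<9 with i+j+k=15.
For each i, j ranges over max(0,15-i-8)..min(8,15-i):
  i=0: j in [7,8] -> 2
  i=1: j in [6,8] -> 3
  i=2: j in [5,8] -> 4
  i=3: j in [4,8] -> 5
  i=4: j in [3,8] -> 6
H(15) = 2+3+4+5+6 = 20


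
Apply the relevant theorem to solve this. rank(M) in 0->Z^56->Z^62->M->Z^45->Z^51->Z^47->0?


Alt sum=0:
(-1)^0*56 + (-1)^1*62 + (-1)^2*? + (-1)^3*45 + (-1)^4*51 + (-1)^5*47=0
rank(M)=47


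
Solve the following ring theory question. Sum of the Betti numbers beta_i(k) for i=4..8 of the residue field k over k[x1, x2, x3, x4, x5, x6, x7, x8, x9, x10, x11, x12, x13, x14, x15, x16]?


Koszul resolution: beta_i(k)=C(n,i), n=16
C(16,4)=1820, C(16,5)=4368, C(16,6)=8008, C(16,7)=11440, C(16,8)=12870
Sum=38506


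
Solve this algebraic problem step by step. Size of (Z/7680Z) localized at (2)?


2-primary part: 7680=2^9*15
Size=2^9=512


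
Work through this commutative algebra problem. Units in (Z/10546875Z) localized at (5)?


Local ring = Z/390625Z.
phi(390625) = 5^7*(5-1) = 312500


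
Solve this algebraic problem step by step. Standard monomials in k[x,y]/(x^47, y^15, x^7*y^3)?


k[x,y]/I, I = (x^47, y^15, x^7*y^3)
Rect: 47x15=705. Corner: (47-7)x(15-3)=480.
dim = 705-480 = 225


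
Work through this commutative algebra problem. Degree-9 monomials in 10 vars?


C(d+n-1,n-1)=C(18,9)=48620


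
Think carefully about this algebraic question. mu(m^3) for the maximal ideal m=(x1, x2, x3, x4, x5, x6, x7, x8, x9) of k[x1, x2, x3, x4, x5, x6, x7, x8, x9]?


Graded Nakayama: mu(m^d) = dim_k (m^d/m^(d+1)) = #degree-3 monomials in 9 vars
C(n+d-1,d)=C(11,3)=165


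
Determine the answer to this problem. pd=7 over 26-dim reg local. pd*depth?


pd+depth=26
depth=26-7=19
pd*depth=7*19=133


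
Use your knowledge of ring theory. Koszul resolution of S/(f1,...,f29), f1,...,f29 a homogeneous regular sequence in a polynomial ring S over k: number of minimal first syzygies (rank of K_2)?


Regular sequence => Koszul complex is the minimal free resolution.
Syz_1 minimally generated by Koszul relations f_i*e_j - f_j*e_i (i<j): mu(Syz_1) = beta_2 = C(m,2) = m(m-1)/2
m=29
29*28/2 = 406


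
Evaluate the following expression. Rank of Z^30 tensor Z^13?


rank(M(x)N) = rank(M)*rank(N)
30*13 = 390


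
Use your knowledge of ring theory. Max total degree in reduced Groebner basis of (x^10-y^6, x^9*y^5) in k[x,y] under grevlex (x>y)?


LT(f1)=x^10, LT(f2)=x^9y^5, lcm=x^10y^5
S(f1,f2) = y^5*f1 - x^1*f2 = -y^11
Reduced GB = {f1, f2, y^11}; degrees 10, 14, 11
Max = 14


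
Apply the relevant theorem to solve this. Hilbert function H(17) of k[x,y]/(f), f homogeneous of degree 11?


H(t)=d for t>=d-1.
d=11, t=17
H(17)=11


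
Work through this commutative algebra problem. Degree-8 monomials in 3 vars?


C(d+n-1,n-1)=C(10,2)=45


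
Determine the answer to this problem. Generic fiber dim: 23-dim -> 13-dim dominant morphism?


dim(fiber)=dim(X)-dim(Y)=23-13=10


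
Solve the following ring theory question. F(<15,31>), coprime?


gcd(15,31)=1 => F=ab-a-b=15*31-15-31=465-46=419


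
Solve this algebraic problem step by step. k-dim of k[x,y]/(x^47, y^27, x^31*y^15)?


k[x,y]/I, I = (x^47, y^27, x^31*y^15)
Rect: 47x27=1269. Corner: (47-31)x(27-15)=192.
dim = 1269-192 = 1077


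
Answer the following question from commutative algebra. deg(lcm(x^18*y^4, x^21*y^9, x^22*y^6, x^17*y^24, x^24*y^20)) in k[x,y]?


lcm = componentwise max:
x: max(18,21,22,17,24)=24
y: max(4,9,6,24,20)=24
Total=24+24=48


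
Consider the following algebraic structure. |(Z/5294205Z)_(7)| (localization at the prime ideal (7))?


7-primary part: 5294205=7^6*45
Size=7^6=117649


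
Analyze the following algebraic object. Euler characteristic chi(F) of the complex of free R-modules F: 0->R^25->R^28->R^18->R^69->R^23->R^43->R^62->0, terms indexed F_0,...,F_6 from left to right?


chi = sum (-1)^i * rank:
(-1)^0*25=25
(-1)^1*28=-28
(-1)^2*18=18
(-1)^3*69=-69
(-1)^4*23=23
(-1)^5*43=-43
(-1)^6*62=62
chi=-12


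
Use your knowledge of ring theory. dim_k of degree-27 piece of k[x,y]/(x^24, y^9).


k[x,y], I = (x^24, y^9), d = 27
Need i < 24 and d-i < 9.
Range: 19 <= i <= 23.
H(27) = 5


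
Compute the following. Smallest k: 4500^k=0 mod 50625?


4500^k mod 50625:
k=1: 4500
k=2: 0
First zero at k = 2


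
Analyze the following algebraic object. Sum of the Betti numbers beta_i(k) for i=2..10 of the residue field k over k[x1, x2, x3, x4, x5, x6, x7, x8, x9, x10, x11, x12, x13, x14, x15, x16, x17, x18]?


Koszul resolution: beta_i(k)=C(n,i), n=18
C(18,2)=153, C(18,3)=816, C(18,4)=3060, C(18,5)=8568, C(18,6)=18564, C(18,7)=31824, C(18,8)=43758, C(18,9)=48620, C(18,10)=43758
Sum=199121


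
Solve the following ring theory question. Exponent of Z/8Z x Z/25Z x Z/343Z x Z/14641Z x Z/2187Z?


Exponent = lcm of the cyclic orders; pairwise coprime => product.
2^3*5^2*7^3*11^4*3^7=8*25*343*14641*2187=2196562876200


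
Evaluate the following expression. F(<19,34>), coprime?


gcd(19,34)=1 => F=ab-a-b=19*34-19-34=646-53=593


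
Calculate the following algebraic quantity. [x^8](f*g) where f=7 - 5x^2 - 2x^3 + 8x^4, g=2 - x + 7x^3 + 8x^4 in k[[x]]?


[x^8] = sum a_i*b_j, i+j=8
  8*8=64
Sum=64


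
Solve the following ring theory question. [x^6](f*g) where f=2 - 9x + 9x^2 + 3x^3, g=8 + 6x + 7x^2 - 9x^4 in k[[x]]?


[x^6] = sum a_i*b_j, i+j=6
  9*-9=-81
Sum=-81


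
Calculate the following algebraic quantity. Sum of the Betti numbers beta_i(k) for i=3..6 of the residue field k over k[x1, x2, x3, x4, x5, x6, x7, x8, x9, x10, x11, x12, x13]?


Koszul resolution: beta_i(k)=C(n,i), n=13
C(13,3)=286, C(13,4)=715, C(13,5)=1287, C(13,6)=1716
Sum=4004
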